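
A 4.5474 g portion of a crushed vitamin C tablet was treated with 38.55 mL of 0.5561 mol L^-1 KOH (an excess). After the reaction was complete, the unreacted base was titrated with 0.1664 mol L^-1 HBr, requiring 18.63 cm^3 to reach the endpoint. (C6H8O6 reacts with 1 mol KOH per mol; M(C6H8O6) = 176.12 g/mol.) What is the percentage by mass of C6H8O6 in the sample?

Total n(KOH) added = 0.5561 x 0.03855 = 0.02144 mol.
n(HBr) used = 0.1664 x 0.01863 = 0.003100 mol, which equals the excess n(KOH).
So n(KOH) consumed by the sample = 0.02144 - 0.003100 = 0.01834 mol.
n(C6H8O6) = 0.01834 / 1 = 0.01834 mol.
mass C6H8O6 = 0.01834 x 176.12 = 3.230 g, so %C6H8O6 = 3.230/4.5474 x 100 = 71.0%.

71.0%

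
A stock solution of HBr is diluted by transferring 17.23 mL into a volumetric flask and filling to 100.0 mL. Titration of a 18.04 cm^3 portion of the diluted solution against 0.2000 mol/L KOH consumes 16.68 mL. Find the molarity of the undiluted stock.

1.07 M

n(KOH) = 0.2000 x 0.01668 = 0.003336 mol.
n(HBr) in the aliquot = 0.003336 mol.
[diluted HBr] = 0.003336 / 0.01804 = 0.1849 M.
Dilution factor = 100.0/17.23 = 5.804, so [stock] = 0.1849 x 5.804 = 1.07 M.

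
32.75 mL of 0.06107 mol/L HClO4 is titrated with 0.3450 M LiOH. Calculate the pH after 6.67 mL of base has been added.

11.88

n(acid) = 0.06107 x 0.03275 = 0.002000 mol; n(LiOH) added = 0.3450 x 0.006670 = 0.002301 mol.
Base is in excess by 0.002301 - 0.002000 = 0.0003011 mol in a total volume of 0.03942 L.
[OH^-] = 0.0003011/0.03942 = 0.007638 M, so pOH = 2.12 and pH = 14.00 - 2.12 = 11.88.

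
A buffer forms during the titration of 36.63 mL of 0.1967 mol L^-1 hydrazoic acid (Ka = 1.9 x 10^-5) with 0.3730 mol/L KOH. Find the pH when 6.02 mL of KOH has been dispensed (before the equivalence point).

Initial n(HN3) = 0.1967 x 0.03663 = 0.007205 mol.
n(KOH) added = 0.3730 x 0.006020 = 0.002245 mol, converting that many moles of HN3 to N3-.
Remaining n(HN3) = 0.004960 mol; n(N3-) = 0.002245 mol.
By Henderson-Hasselbalch, pH = pKa + log([A^-]/[HA]) = 4.72 + log(0.002245/0.004960) = 4.72 + (-0.34) = 4.38.

4.38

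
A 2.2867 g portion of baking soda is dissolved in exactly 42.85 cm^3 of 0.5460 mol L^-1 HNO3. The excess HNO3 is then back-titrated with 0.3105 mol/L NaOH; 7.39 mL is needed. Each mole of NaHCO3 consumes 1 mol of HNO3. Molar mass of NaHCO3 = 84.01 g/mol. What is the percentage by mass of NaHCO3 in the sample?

77.5%

Total n(HNO3) added = 0.5460 x 0.04285 = 0.02340 mol.
n(NaOH) used = 0.3105 x 0.007390 = 0.002295 mol, which equals the excess n(HNO3).
So n(HNO3) consumed by the sample = 0.02340 - 0.002295 = 0.02110 mol.
n(NaHCO3) = 0.02110 / 1 = 0.02110 mol.
mass NaHCO3 = 0.02110 x 84.01 = 1.773 g, so %NaHCO3 = 1.773/2.2867 x 100 = 77.5%.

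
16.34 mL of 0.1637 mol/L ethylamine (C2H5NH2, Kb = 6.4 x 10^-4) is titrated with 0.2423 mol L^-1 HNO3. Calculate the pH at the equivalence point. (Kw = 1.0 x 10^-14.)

5.91

n(C2H5NH2) = 0.1637 x 0.01634 = 0.002675 mol; V(HNO3) at equivalence = 0.002675/0.2423 = 0.01104 L.
At equivalence the base is fully converted to C2H5NH3+; total volume = 0.02738 L, so [C2H5NH3+] = 0.002675/0.02738 = 0.09770 M.
Ka(C2H5NH3+) = Kw/Kb = 1.0e-14 / 6.4 x 10^-4 = 1.56e-11.
[H^+] = sqrt(Ka x [C2H5NH3+]) = sqrt(1.56e-11 x 0.09770) = 1.24e-6 M.
pH = -log(1.24e-6) = 5.91.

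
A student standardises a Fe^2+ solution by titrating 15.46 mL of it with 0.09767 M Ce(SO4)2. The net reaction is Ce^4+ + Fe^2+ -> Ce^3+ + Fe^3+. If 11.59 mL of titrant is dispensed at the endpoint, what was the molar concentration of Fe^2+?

0.0732 M

n(Ce(SO4)2) = 0.09767 x 0.01159 = 0.001132 mol.
From the balanced equation, 1 mol Ce(SO4)2 reacts with 1 mol Fe^2+, so n(Fe^2+) = 0.001132 x 1/1 = 0.001132 mol.
[Fe^2+] = 0.001132 / 0.01546 L = 0.0732 M.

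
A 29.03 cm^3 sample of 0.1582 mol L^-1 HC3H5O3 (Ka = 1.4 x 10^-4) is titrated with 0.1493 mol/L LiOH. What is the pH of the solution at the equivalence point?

8.37

n(HC3H5O3) = 0.1582 x 0.02903 = 0.004593 mol; V(LiOH) at equivalence = 0.004593/0.1493 = 0.03076 L.
At equivalence all the acid is converted to C3H5O3-; total volume = 0.02903 + 0.03076 = 0.05979 L, so [C3H5O3-] = 0.004593/0.05979 = 0.07681 M.
Kb = Kw/Ka = 1.0e-14 / 1.4 x 10^-4 = 7.14e-11.
[OH^-] = sqrt(Kb x [C3H5O3-]) = sqrt(7.14e-11 x 0.07681) = 2.34e-6 M.
pOH = 5.63, so pH = 14.00 - 5.63 = 8.37.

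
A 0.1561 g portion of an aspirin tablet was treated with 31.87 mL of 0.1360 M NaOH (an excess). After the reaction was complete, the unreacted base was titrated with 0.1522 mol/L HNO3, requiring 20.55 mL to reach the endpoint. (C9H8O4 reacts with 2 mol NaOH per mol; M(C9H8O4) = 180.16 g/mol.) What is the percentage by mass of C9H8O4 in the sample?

69.6%

Total n(NaOH) added = 0.1360 x 0.03187 = 0.004334 mol.
n(HNO3) used = 0.1522 x 0.02055 = 0.003128 mol, which equals the excess n(NaOH).
So n(NaOH) consumed by the sample = 0.004334 - 0.003128 = 0.001207 mol.
n(C9H8O4) = 0.001207 / 2 = 0.0006033 mol.
mass C9H8O4 = 0.0006033 x 180.16 = 0.1087 g, so %C9H8O4 = 0.1087/0.1561 x 100 = 69.6%.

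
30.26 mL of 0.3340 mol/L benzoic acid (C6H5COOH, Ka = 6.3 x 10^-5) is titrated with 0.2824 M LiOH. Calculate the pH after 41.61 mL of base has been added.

n(acid) = 0.3340 x 0.03026 = 0.01011 mol; n(LiOH) added = 0.2824 x 0.04161 = 0.01175 mol.
Base is in excess by 0.01175 - 0.01011 = 0.001644 mol in a total volume of 0.07187 L.
[OH^-] = 0.001644/0.07187 = 0.02287 M, so pOH = 1.64 and pH = 14.00 - 1.64 = 12.36.

12.36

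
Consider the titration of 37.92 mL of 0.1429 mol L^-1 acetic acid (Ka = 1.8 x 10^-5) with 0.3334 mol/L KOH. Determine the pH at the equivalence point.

8.87

n(CH3COOH) = 0.1429 x 0.03792 = 0.005419 mol; V(KOH) at equivalence = 0.005419/0.3334 = 0.01625 L.
At equivalence all the acid is converted to CH3COO-; total volume = 0.03792 + 0.01625 = 0.05417 L, so [CH3COO-] = 0.005419/0.05417 = 0.1000 M.
Kb = Kw/Ka = 1.0e-14 / 1.8 x 10^-5 = 5.56e-10.
[OH^-] = sqrt(Kb x [CH3COO-]) = sqrt(5.56e-10 x 0.1000) = 7.45e-6 M.
pOH = 5.13, so pH = 14.00 - 5.13 = 8.87.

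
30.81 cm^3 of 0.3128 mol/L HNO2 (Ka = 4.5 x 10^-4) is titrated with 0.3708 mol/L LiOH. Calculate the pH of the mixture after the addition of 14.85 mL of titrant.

Initial n(HNO2) = 0.3128 x 0.03081 = 0.009637 mol.
n(LiOH) added = 0.3708 x 0.01485 = 0.005506 mol, converting that many moles of HNO2 to NO2-.
Remaining n(HNO2) = 0.004131 mol; n(NO2-) = 0.005506 mol.
By Henderson-Hasselbalch, pH = pKa + log([A^-]/[HA]) = 3.35 + log(0.005506/0.004131) = 3.35 + (+0.12) = 3.47.

3.47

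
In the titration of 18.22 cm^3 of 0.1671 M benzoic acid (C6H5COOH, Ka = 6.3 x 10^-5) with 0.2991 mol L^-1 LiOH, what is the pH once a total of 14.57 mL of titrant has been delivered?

12.60

n(acid) = 0.1671 x 0.01822 = 0.003045 mol; n(LiOH) added = 0.2991 x 0.01457 = 0.004358 mol.
Base is in excess by 0.004358 - 0.003045 = 0.001313 mol in a total volume of 0.03279 L.
[OH^-] = 0.001313/0.03279 = 0.04005 M, so pOH = 1.40 and pH = 14.00 - 1.40 = 12.60.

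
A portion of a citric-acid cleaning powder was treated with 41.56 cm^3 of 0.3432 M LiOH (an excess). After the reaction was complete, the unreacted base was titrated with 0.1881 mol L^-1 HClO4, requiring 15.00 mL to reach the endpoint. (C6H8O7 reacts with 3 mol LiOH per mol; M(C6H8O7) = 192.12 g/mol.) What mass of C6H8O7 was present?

0.733 g

Total n(LiOH) added = 0.3432 x 0.04156 = 0.01426 mol.
n(HClO4) used = 0.1881 x 0.01500 = 0.002821 mol, which equals the excess n(LiOH).
So n(LiOH) consumed by the sample = 0.01426 - 0.002821 = 0.01144 mol.
n(C6H8O7) = 0.01144 / 3 = 0.003814 mol.
mass = 0.003814 mol x 192.12 g/mol = 0.733 g.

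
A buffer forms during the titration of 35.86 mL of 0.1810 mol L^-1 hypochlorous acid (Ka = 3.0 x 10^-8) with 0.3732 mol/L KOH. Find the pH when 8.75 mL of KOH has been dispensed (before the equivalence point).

Initial n(HClO) = 0.1810 x 0.03586 = 0.006491 mol.
n(KOH) added = 0.3732 x 0.008750 = 0.003265 mol, converting that many moles of HClO to ClO-.
Remaining n(HClO) = 0.003225 mol; n(ClO-) = 0.003265 mol.
By Henderson-Hasselbalch, pH = pKa + log([A^-]/[HA]) = 7.52 + log(0.003265/0.003225) = 7.52 + (+0.01) = 7.53.

7.53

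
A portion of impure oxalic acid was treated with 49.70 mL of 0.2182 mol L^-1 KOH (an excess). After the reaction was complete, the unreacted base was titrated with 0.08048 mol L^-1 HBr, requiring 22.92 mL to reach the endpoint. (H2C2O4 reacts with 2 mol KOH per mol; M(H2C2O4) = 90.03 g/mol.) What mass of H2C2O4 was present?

0.405 g

Total n(KOH) added = 0.2182 x 0.04970 = 0.01084 mol.
n(HBr) used = 0.08048 x 0.02292 = 0.001845 mol, which equals the excess n(KOH).
So n(KOH) consumed by the sample = 0.01084 - 0.001845 = 0.009000 mol.
n(H2C2O4) = 0.009000 / 2 = 0.004500 mol.
mass = 0.004500 mol x 90.03 g/mol = 0.405 g.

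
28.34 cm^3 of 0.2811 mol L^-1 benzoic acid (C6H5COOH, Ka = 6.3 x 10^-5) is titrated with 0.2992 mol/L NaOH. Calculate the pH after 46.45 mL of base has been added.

12.90

n(acid) = 0.2811 x 0.02834 = 0.007966 mol; n(NaOH) added = 0.2992 x 0.04645 = 0.01390 mol.
Base is in excess by 0.01390 - 0.007966 = 0.005931 mol in a total volume of 0.07479 L.
[OH^-] = 0.005931/0.07479 = 0.07931 M, so pOH = 1.10 and pH = 14.00 - 1.10 = 12.90.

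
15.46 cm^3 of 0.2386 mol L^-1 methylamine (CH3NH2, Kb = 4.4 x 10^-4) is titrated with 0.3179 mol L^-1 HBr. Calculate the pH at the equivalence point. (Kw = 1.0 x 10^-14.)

5.75

n(CH3NH2) = 0.2386 x 0.01546 = 0.003689 mol; V(HBr) at equivalence = 0.003689/0.3179 = 0.01160 L.
At equivalence the base is fully converted to CH3NH3+; total volume = 0.02706 L, so [CH3NH3+] = 0.003689/0.02706 = 0.1363 M.
Ka(CH3NH3+) = Kw/Kb = 1.0e-14 / 4.4 x 10^-4 = 2.27e-11.
[H^+] = sqrt(Ka x [CH3NH3+]) = sqrt(2.27e-11 x 0.1363) = 1.76e-6 M.
pH = -log(1.76e-6) = 5.75.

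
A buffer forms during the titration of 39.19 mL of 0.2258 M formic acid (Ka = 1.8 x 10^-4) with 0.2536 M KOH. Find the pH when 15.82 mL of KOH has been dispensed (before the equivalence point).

3.66

Initial n(HCOOH) = 0.2258 x 0.03919 = 0.008849 mol.
n(KOH) added = 0.2536 x 0.01582 = 0.004012 mol, converting that many moles of HCOOH to HCOO-.
Remaining n(HCOOH) = 0.004837 mol; n(HCOO-) = 0.004012 mol.
By Henderson-Hasselbalch, pH = pKa + log([A^-]/[HA]) = 3.74 + log(0.004012/0.004837) = 3.74 + (-0.08) = 3.66.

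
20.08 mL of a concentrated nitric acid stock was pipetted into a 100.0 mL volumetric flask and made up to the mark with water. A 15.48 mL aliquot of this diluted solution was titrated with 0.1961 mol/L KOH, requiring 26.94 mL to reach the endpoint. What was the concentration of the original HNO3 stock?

n(KOH) = 0.1961 x 0.02694 = 0.005283 mol.
n(HNO3) in the aliquot = 0.005283 mol.
[diluted HNO3] = 0.005283 / 0.01548 = 0.3413 M.
Dilution factor = 100.0/20.08 = 4.980, so [stock] = 0.3413 x 4.980 = 1.70 M.

1.70 M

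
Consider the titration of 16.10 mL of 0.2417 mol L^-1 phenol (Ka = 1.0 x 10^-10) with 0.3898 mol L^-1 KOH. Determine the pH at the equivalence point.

n(C6H5OH) = 0.2417 x 0.01610 = 0.003891 mol; V(KOH) at equivalence = 0.003891/0.3898 = 0.009983 L.
At equivalence all the acid is converted to C6H5O-; total volume = 0.01610 + 0.009983 = 0.02608 L, so [C6H5O-] = 0.003891/0.02608 = 0.1492 M.
Kb = Kw/Ka = 1.0e-14 / 1.0 x 10^-10 = 0.000100.
[OH^-] = sqrt(Kb x [C6H5O-]) = sqrt(0.000100 x 0.1492) = 0.00386 M.
pOH = 2.41, so pH = 14.00 - 2.41 = 11.59.

11.59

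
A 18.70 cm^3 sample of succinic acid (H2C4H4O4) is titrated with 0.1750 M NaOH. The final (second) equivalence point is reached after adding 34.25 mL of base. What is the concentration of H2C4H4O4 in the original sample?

0.160 M

n(NaOH) = 0.1750 x 0.03425 = 0.005994 mol.
At the final (second) equivalence point, 2 mol OH^- react per mol H2C4H4O4, so n(H2C4H4O4) = 0.005994 / 2 = 0.002997 mol.
[H2C4H4O4] = 0.002997 / 0.01870 L = 0.160 M.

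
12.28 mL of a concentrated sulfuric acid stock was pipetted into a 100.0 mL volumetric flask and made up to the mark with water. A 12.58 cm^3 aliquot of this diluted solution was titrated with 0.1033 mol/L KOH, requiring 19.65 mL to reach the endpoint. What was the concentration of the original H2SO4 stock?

n(KOH) = 0.1033 x 0.01965 = 0.002030 mol.
n(H2SO4) in the aliquot = 0.002030 x 1/2 = 0.001015 mol.
[diluted H2SO4] = 0.001015 / 0.01258 = 0.08068 M.
Dilution factor = 100.0/12.28 = 8.143, so [stock] = 0.08068 x 8.143 = 0.657 M.

0.657 M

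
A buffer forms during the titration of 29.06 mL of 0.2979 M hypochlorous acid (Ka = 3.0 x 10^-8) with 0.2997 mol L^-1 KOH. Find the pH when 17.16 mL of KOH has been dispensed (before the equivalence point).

Initial n(HClO) = 0.2979 x 0.02906 = 0.008657 mol.
n(KOH) added = 0.2997 x 0.01716 = 0.005143 mol, converting that many moles of HClO to ClO-.
Remaining n(HClO) = 0.003514 mol; n(ClO-) = 0.005143 mol.
By Henderson-Hasselbalch, pH = pKa + log([A^-]/[HA]) = 7.52 + log(0.005143/0.003514) = 7.52 + (+0.17) = 7.69.

7.69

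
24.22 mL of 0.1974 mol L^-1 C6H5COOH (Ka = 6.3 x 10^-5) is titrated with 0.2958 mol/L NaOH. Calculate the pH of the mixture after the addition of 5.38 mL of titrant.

3.90

Initial n(C6H5COOH) = 0.1974 x 0.02422 = 0.004781 mol.
n(NaOH) added = 0.2958 x 0.005380 = 0.001591 mol, converting that many moles of C6H5COOH to C6H5COO-.
Remaining n(C6H5COOH) = 0.003190 mol; n(C6H5COO-) = 0.001591 mol.
By Henderson-Hasselbalch, pH = pKa + log([A^-]/[HA]) = 4.20 + log(0.001591/0.003190) = 4.20 + (-0.30) = 3.90.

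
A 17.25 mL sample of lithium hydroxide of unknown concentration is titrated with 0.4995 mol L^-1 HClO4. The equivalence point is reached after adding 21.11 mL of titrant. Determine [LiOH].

n(HClO4) delivered = 0.4995 x 0.02111 = 0.01054 mol.
For a 1:1 reaction, n(LiOH) = 0.01054 mol.
[LiOH] = 0.01054 mol / 0.01725 L = 0.611 M.

0.611 M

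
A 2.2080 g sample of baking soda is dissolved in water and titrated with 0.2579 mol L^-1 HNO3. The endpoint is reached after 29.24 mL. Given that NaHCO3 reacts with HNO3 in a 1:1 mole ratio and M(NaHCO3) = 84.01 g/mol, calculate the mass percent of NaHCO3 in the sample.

28.7%

n(HNO3) = 0.2579 x 0.02924 = 0.007541 mol.
n(NaHCO3) = 0.007541 / 1 = 0.007541 mol.
mass of NaHCO3 = 0.007541 x 84.01 = 0.6335 g.
% purity = 0.6335 / 2.2080 x 100 = 28.7%.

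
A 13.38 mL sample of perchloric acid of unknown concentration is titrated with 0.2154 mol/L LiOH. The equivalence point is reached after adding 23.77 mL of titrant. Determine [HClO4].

0.383 M

n(LiOH) delivered = 0.2154 x 0.02377 = 0.005120 mol.
For a 1:1 reaction, n(HClO4) = 0.005120 mol.
[HClO4] = 0.005120 mol / 0.01338 L = 0.383 M.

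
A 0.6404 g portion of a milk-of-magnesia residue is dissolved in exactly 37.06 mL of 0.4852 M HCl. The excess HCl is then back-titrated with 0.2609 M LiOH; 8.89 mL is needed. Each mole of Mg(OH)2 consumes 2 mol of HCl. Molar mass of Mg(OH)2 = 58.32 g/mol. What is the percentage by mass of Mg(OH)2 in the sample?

71.3%

Total n(HCl) added = 0.4852 x 0.03706 = 0.01798 mol.
n(LiOH) used = 0.2609 x 0.008890 = 0.002319 mol, which equals the excess n(HCl).
So n(HCl) consumed by the sample = 0.01798 - 0.002319 = 0.01566 mol.
n(Mg(OH)2) = 0.01566 / 2 = 0.007831 mol.
mass Mg(OH)2 = 0.007831 x 58.32 = 0.4567 g, so %Mg(OH)2 = 0.4567/0.6404 x 100 = 71.3%.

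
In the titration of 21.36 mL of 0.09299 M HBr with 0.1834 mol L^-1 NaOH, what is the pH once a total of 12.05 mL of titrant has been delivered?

n(acid) = 0.09299 x 0.02136 = 0.001986 mol; n(NaOH) added = 0.1834 x 0.01205 = 0.002210 mol.
Base is in excess by 0.002210 - 0.001986 = 0.0002237 mol in a total volume of 0.03341 L.
[OH^-] = 0.0002237/0.03341 = 0.006696 M, so pOH = 2.17 and pH = 14.00 - 2.17 = 11.83.

11.83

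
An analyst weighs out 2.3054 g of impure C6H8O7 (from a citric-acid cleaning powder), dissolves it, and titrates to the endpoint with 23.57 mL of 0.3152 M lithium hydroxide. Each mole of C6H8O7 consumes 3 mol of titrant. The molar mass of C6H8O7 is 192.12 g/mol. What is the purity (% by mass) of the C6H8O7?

20.6%

n(LiOH) = 0.3152 x 0.02357 = 0.007429 mol.
n(C6H8O7) = 0.007429 / 3 = 0.002476 mol.
mass of C6H8O7 = 0.002476 x 192.12 = 0.4758 g.
% purity = 0.4758 / 2.3054 x 100 = 20.6%.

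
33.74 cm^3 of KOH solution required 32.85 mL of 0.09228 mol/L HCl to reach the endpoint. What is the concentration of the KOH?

n(HCl) delivered = 0.09228 x 0.03285 = 0.003031 mol.
For a 1:1 reaction, n(KOH) = 0.003031 mol.
[KOH] = 0.003031 mol / 0.03374 L = 0.0898 M.

0.0898 M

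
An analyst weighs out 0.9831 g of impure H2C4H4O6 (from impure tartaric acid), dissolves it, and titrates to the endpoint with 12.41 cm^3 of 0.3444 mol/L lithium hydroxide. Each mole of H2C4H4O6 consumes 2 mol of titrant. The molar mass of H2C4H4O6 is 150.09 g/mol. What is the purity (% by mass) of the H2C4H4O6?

n(LiOH) = 0.3444 x 0.01241 = 0.004274 mol.
n(H2C4H4O6) = 0.004274 / 2 = 0.002137 mol.
mass of H2C4H4O6 = 0.002137 x 150.09 = 0.3207 g.
% purity = 0.3207 / 0.9831 x 100 = 32.6%.

32.6%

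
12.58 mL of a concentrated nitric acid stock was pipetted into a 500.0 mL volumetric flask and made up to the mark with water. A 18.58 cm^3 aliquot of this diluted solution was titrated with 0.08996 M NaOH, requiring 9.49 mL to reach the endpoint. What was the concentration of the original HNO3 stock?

n(NaOH) = 0.08996 x 0.009490 = 0.0008537 mol.
n(HNO3) in the aliquot = 0.0008537 mol.
[diluted HNO3] = 0.0008537 / 0.01858 = 0.04595 M.
Dilution factor = 500.0/12.58 = 39.75, so [stock] = 0.04595 x 39.75 = 1.83 M.

1.83 M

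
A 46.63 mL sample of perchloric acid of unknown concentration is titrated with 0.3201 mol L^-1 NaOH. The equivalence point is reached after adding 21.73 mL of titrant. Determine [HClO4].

0.149 M

n(NaOH) delivered = 0.3201 x 0.02173 = 0.006956 mol.
For a 1:1 reaction, n(HClO4) = 0.006956 mol.
[HClO4] = 0.006956 mol / 0.04663 L = 0.149 M.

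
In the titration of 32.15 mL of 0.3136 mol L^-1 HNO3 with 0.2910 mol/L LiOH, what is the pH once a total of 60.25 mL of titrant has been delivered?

12.91

n(acid) = 0.3136 x 0.03215 = 0.01008 mol; n(LiOH) added = 0.2910 x 0.06025 = 0.01753 mol.
Base is in excess by 0.01753 - 0.01008 = 0.007451 mol in a total volume of 0.09240 L.
[OH^-] = 0.007451/0.09240 = 0.08063 M, so pOH = 1.09 and pH = 14.00 - 1.09 = 12.91.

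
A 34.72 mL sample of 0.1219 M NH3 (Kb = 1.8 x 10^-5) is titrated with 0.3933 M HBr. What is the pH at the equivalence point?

5.14

n(NH3) = 0.1219 x 0.03472 = 0.004232 mol; V(HBr) at equivalence = 0.004232/0.3933 = 0.01076 L.
At equivalence the base is fully converted to NH4+; total volume = 0.04548 L, so [NH4+] = 0.004232/0.04548 = 0.09306 M.
Ka(NH4+) = Kw/Kb = 1.0e-14 / 1.8 x 10^-5 = 5.56e-10.
[H^+] = sqrt(Ka x [NH4+]) = sqrt(5.56e-10 x 0.09306) = 7.19e-6 M.
pH = -log(7.19e-6) = 5.14.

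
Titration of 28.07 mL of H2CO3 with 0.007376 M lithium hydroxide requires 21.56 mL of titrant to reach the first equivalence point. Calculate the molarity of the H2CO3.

0.00567 M

n(LiOH) = 0.007376 x 0.02156 = 0.0001590 mol.
At the first equivalence point, 1 mol OH^- react per mol H2CO3, so n(H2CO3) = 0.0001590 / 1 = 0.0001590 mol.
[H2CO3] = 0.0001590 / 0.02807 L = 0.00567 M.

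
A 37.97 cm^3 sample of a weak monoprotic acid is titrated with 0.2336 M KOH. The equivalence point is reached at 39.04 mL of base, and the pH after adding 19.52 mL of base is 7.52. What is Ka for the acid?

19.52 mL is half of the equivalence volume, so this is the half-equivalence point where [HA] = [A^-].
At half-equivalence pH = pKa, so pKa = 7.52.
Ka = 10^(-7.52) = 3.0 x 10^-8.

3.0 x 10^-8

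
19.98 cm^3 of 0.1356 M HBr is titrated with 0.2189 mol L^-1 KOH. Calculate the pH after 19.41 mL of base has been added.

12.59

n(acid) = 0.1356 x 0.01998 = 0.002709 mol; n(KOH) added = 0.2189 x 0.01941 = 0.004249 mol.
Base is in excess by 0.004249 - 0.002709 = 0.001540 mol in a total volume of 0.03939 L.
[OH^-] = 0.001540/0.03939 = 0.03909 M, so pOH = 1.41 and pH = 14.00 - 1.41 = 12.59.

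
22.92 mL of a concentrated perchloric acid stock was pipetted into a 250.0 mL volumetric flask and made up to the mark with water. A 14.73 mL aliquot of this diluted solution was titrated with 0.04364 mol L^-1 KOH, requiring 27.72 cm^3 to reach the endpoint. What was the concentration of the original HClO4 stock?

0.896 M

n(KOH) = 0.04364 x 0.02772 = 0.001210 mol.
n(HClO4) in the aliquot = 0.001210 mol.
[diluted HClO4] = 0.001210 / 0.01473 = 0.08212 M.
Dilution factor = 250.0/22.92 = 10.91, so [stock] = 0.08212 x 10.91 = 0.896 M.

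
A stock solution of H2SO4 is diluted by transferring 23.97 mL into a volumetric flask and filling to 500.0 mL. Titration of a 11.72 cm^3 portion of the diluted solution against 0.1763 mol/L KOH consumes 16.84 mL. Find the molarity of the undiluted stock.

n(KOH) = 0.1763 x 0.01684 = 0.002969 mol.
n(H2SO4) in the aliquot = 0.002969 x 1/2 = 0.001484 mol.
[diluted H2SO4] = 0.001484 / 0.01172 = 0.1267 M.
Dilution factor = 500.0/23.97 = 20.86, so [stock] = 0.1267 x 20.86 = 2.64 M.

2.64 M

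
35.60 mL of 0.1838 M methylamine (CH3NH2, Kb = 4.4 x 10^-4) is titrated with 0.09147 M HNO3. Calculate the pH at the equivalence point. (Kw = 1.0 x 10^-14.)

5.93

n(CH3NH2) = 0.1838 x 0.03560 = 0.006543 mol; V(HNO3) at equivalence = 0.006543/0.09147 = 0.07153 L.
At equivalence the base is fully converted to CH3NH3+; total volume = 0.1071 L, so [CH3NH3+] = 0.006543/0.1071 = 0.06108 M.
Ka(CH3NH3+) = Kw/Kb = 1.0e-14 / 4.4 x 10^-4 = 2.27e-11.
[H^+] = sqrt(Ka x [CH3NH3+]) = sqrt(2.27e-11 x 0.06108) = 1.18e-6 M.
pH = -log(1.18e-6) = 5.93.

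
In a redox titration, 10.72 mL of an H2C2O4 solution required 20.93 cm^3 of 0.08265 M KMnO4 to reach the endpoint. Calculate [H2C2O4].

n(KMnO4) = 0.08265 x 0.02093 = 0.001730 mol.
From the balanced equation, 2 mol KMnO4 reacts with 5 mol H2C2O4, so n(H2C2O4) = 0.001730 x 5/2 = 0.004325 mol.
[H2C2O4] = 0.004325 / 0.01072 L = 0.403 M.

0.403 M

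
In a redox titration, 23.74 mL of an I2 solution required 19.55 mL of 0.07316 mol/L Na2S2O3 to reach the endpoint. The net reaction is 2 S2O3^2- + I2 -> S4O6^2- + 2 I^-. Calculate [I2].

n(Na2S2O3) = 0.07316 x 0.01955 = 0.001430 mol.
From the balanced equation, 2 mol Na2S2O3 reacts with 1 mol I2, so n(I2) = 0.001430 x 1/2 = 0.0007151 mol.
[I2] = 0.0007151 / 0.02374 L = 0.0301 M.

0.0301 M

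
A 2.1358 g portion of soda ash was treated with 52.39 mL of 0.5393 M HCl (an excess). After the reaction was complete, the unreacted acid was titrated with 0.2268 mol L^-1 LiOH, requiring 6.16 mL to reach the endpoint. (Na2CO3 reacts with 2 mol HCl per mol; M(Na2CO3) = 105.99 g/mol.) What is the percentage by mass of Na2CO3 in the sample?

Total n(HCl) added = 0.5393 x 0.05239 = 0.02825 mol.
n(LiOH) used = 0.2268 x 0.006160 = 0.001397 mol, which equals the excess n(HCl).
So n(HCl) consumed by the sample = 0.02825 - 0.001397 = 0.02686 mol.
n(Na2CO3) = 0.02686 / 2 = 0.01343 mol.
mass Na2CO3 = 0.01343 x 105.99 = 1.423 g, so %Na2CO3 = 1.423/2.1358 x 100 = 66.6%.

66.6%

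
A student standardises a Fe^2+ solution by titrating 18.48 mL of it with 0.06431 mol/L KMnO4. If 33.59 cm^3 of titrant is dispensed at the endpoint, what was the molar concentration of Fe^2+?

n(KMnO4) = 0.06431 x 0.03359 = 0.002160 mol.
From the balanced equation, 1 mol KMnO4 reacts with 5 mol Fe^2+, so n(Fe^2+) = 0.002160 x 5/1 = 0.01080 mol.
[Fe^2+] = 0.01080 / 0.01848 L = 0.584 M.

0.584 M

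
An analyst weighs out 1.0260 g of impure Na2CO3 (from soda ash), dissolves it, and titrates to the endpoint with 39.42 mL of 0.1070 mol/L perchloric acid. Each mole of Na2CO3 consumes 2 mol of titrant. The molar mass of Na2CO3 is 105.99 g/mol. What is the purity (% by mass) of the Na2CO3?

n(HClO4) = 0.1070 x 0.03942 = 0.004218 mol.
n(Na2CO3) = 0.004218 / 2 = 0.002109 mol.
mass of Na2CO3 = 0.002109 x 105.99 = 0.2235 g.
% purity = 0.2235 / 1.0260 x 100 = 21.8%.

21.8%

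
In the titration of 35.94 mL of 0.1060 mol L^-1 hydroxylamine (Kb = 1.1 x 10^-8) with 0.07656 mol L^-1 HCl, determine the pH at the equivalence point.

3.70

n(NH2OH) = 0.1060 x 0.03594 = 0.003810 mol; V(HCl) at equivalence = 0.003810/0.07656 = 0.04976 L.
At equivalence the base is fully converted to NH3OH+; total volume = 0.08570 L, so [NH3OH+] = 0.003810/0.08570 = 0.04445 M.
Ka(NH3OH+) = Kw/Kb = 1.0e-14 / 1.1 x 10^-8 = 9.09e-7.
[H^+] = sqrt(Ka x [NH3OH+]) = sqrt(9.09e-7 x 0.04445) = 0.000201 M.
pH = -log(0.000201) = 3.70.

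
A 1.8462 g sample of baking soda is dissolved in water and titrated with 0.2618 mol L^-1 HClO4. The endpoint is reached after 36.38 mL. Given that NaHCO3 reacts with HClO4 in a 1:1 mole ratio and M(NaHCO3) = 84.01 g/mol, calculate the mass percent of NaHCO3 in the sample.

43.3%

n(HClO4) = 0.2618 x 0.03638 = 0.009524 mol.
n(NaHCO3) = 0.009524 / 1 = 0.009524 mol.
mass of NaHCO3 = 0.009524 x 84.01 = 0.8001 g.
% purity = 0.8001 / 1.8462 x 100 = 43.3%.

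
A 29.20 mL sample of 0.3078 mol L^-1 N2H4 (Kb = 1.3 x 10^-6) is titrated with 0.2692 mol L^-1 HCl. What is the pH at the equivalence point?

n(N2H4) = 0.3078 x 0.02920 = 0.008988 mol; V(HCl) at equivalence = 0.008988/0.2692 = 0.03339 L.
At equivalence the base is fully converted to N2H5+; total volume = 0.06259 L, so [N2H5+] = 0.008988/0.06259 = 0.1436 M.
Ka(N2H5+) = Kw/Kb = 1.0e-14 / 1.3 x 10^-6 = 7.69e-9.
[H^+] = sqrt(Ka x [N2H5+]) = sqrt(7.69e-9 x 0.1436) = 3.32e-5 M.
pH = -log(3.32e-5) = 4.48.

4.48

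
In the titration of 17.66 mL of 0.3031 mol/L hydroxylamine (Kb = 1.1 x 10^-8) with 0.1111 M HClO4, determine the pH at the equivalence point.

3.57

n(NH2OH) = 0.3031 x 0.01766 = 0.005353 mol; V(HClO4) at equivalence = 0.005353/0.1111 = 0.04818 L.
At equivalence the base is fully converted to NH3OH+; total volume = 0.06584 L, so [NH3OH+] = 0.005353/0.06584 = 0.08130 M.
Ka(NH3OH+) = Kw/Kb = 1.0e-14 / 1.1 x 10^-8 = 9.09e-7.
[H^+] = sqrt(Ka x [NH3OH+]) = sqrt(9.09e-7 x 0.08130) = 0.000272 M.
pH = -log(0.000272) = 3.57.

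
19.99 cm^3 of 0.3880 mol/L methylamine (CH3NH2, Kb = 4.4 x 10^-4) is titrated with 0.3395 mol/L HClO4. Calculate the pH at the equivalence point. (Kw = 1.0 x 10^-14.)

n(CH3NH2) = 0.3880 x 0.01999 = 0.007756 mol; V(HClO4) at equivalence = 0.007756/0.3395 = 0.02285 L.
At equivalence the base is fully converted to CH3NH3+; total volume = 0.04284 L, so [CH3NH3+] = 0.007756/0.04284 = 0.1811 M.
Ka(CH3NH3+) = Kw/Kb = 1.0e-14 / 4.4 x 10^-4 = 2.27e-11.
[H^+] = sqrt(Ka x [CH3NH3+]) = sqrt(2.27e-11 x 0.1811) = 2.03e-6 M.
pH = -log(2.03e-6) = 5.69.

5.69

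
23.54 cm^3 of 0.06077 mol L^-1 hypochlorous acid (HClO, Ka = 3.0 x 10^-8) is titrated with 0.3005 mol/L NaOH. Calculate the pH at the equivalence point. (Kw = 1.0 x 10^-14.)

10.11

n(HClO) = 0.06077 x 0.02354 = 0.001431 mol; V(NaOH) at equivalence = 0.001431/0.3005 = 0.004760 L.
At equivalence all the acid is converted to ClO-; total volume = 0.02354 + 0.004760 = 0.02830 L, so [ClO-] = 0.001431/0.02830 = 0.05055 M.
Kb = Kw/Ka = 1.0e-14 / 3.0 x 10^-8 = 3.33e-7.
[OH^-] = sqrt(Kb x [ClO-]) = sqrt(3.33e-7 x 0.05055) = 0.000130 M.
pOH = 3.89, so pH = 14.00 - 3.89 = 10.11.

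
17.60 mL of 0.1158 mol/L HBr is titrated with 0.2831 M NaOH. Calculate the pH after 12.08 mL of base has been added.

12.67

n(acid) = 0.1158 x 0.01760 = 0.002038 mol; n(NaOH) added = 0.2831 x 0.01208 = 0.003420 mol.
Base is in excess by 0.003420 - 0.002038 = 0.001382 mol in a total volume of 0.02968 L.
[OH^-] = 0.001382/0.02968 = 0.04656 M, so pOH = 1.33 and pH = 14.00 - 1.33 = 12.67.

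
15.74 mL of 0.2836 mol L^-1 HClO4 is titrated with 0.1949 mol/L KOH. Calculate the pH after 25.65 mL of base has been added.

12.11

n(acid) = 0.2836 x 0.01574 = 0.004464 mol; n(KOH) added = 0.1949 x 0.02565 = 0.004999 mol.
Base is in excess by 0.004999 - 0.004464 = 0.0005353 mol in a total volume of 0.04139 L.
[OH^-] = 0.0005353/0.04139 = 0.01293 M, so pOH = 1.89 and pH = 14.00 - 1.89 = 12.11.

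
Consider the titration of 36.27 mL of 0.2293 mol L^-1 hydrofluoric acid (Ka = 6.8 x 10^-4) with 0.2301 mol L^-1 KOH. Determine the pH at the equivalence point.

8.11

n(HF) = 0.2293 x 0.03627 = 0.008317 mol; V(KOH) at equivalence = 0.008317/0.2301 = 0.03614 L.
At equivalence all the acid is converted to F-; total volume = 0.03627 + 0.03614 = 0.07241 L, so [F-] = 0.008317/0.07241 = 0.1148 M.
Kb = Kw/Ka = 1.0e-14 / 6.8 x 10^-4 = 1.47e-11.
[OH^-] = sqrt(Kb x [F-]) = sqrt(1.47e-11 x 0.1148) = 1.30e-6 M.
pOH = 5.89, so pH = 14.00 - 5.89 = 8.11.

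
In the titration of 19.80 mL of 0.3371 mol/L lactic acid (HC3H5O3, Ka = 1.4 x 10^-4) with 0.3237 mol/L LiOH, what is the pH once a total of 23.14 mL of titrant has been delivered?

12.28

n(acid) = 0.3371 x 0.01980 = 0.006675 mol; n(LiOH) added = 0.3237 x 0.02314 = 0.007490 mol.
Base is in excess by 0.007490 - 0.006675 = 0.0008158 mol in a total volume of 0.04294 L.
[OH^-] = 0.0008158/0.04294 = 0.01900 M, so pOH = 1.72 and pH = 14.00 - 1.72 = 12.28.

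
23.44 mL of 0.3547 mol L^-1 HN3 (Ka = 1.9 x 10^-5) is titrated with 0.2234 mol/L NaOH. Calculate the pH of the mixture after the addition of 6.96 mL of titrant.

4.08

Initial n(HN3) = 0.3547 x 0.02344 = 0.008314 mol.
n(NaOH) added = 0.2234 x 0.006960 = 0.001555 mol, converting that many moles of HN3 to N3-.
Remaining n(HN3) = 0.006759 mol; n(N3-) = 0.001555 mol.
By Henderson-Hasselbalch, pH = pKa + log([A^-]/[HA]) = 4.72 + log(0.001555/0.006759) = 4.72 + (-0.64) = 4.08.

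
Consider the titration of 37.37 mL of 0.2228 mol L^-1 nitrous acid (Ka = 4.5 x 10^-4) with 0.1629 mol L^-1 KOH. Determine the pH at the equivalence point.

8.16

n(HNO2) = 0.2228 x 0.03737 = 0.008326 mol; V(KOH) at equivalence = 0.008326/0.1629 = 0.05111 L.
At equivalence all the acid is converted to NO2-; total volume = 0.03737 + 0.05111 = 0.08848 L, so [NO2-] = 0.008326/0.08848 = 0.09410 M.
Kb = Kw/Ka = 1.0e-14 / 4.5 x 10^-4 = 2.22e-11.
[OH^-] = sqrt(Kb x [NO2-]) = sqrt(2.22e-11 x 0.09410) = 1.45e-6 M.
pOH = 5.84, so pH = 14.00 - 5.84 = 8.16.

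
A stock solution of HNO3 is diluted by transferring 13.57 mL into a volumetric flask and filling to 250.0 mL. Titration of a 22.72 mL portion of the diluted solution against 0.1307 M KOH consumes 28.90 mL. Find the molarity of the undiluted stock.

n(KOH) = 0.1307 x 0.02890 = 0.003777 mol.
n(HNO3) in the aliquot = 0.003777 mol.
[diluted HNO3] = 0.003777 / 0.02272 = 0.1663 M.
Dilution factor = 250.0/13.57 = 18.42, so [stock] = 0.1663 x 18.42 = 3.06 M.

3.06 M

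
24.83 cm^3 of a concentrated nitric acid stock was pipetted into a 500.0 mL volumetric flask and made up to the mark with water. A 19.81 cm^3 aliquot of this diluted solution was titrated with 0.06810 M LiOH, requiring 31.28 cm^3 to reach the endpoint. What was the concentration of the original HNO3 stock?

2.17 M

n(LiOH) = 0.06810 x 0.03128 = 0.002130 mol.
n(HNO3) in the aliquot = 0.002130 mol.
[diluted HNO3] = 0.002130 / 0.01981 = 0.1075 M.
Dilution factor = 500.0/24.83 = 20.14, so [stock] = 0.1075 x 20.14 = 2.17 M.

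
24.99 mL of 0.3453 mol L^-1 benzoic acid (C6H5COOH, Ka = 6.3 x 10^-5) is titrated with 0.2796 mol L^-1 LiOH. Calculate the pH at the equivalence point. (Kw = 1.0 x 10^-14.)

8.69

n(C6H5COOH) = 0.3453 x 0.02499 = 0.008629 mol; V(LiOH) at equivalence = 0.008629/0.2796 = 0.03086 L.
At equivalence all the acid is converted to C6H5COO-; total volume = 0.02499 + 0.03086 = 0.05585 L, so [C6H5COO-] = 0.008629/0.05585 = 0.1545 M.
Kb = Kw/Ka = 1.0e-14 / 6.3 x 10^-5 = 1.59e-10.
[OH^-] = sqrt(Kb x [C6H5COO-]) = sqrt(1.59e-10 x 0.1545) = 4.95e-6 M.
pOH = 5.31, so pH = 14.00 - 5.31 = 8.69.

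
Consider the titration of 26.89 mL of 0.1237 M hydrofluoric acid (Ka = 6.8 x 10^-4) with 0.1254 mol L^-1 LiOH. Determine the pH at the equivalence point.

n(HF) = 0.1237 x 0.02689 = 0.003326 mol; V(LiOH) at equivalence = 0.003326/0.1254 = 0.02653 L.
At equivalence all the acid is converted to F-; total volume = 0.02689 + 0.02653 = 0.05342 L, so [F-] = 0.003326/0.05342 = 0.06227 M.
Kb = Kw/Ka = 1.0e-14 / 6.8 x 10^-4 = 1.47e-11.
[OH^-] = sqrt(Kb x [F-]) = sqrt(1.47e-11 x 0.06227) = 9.57e-7 M.
pOH = 6.02, so pH = 14.00 - 6.02 = 7.98.

7.98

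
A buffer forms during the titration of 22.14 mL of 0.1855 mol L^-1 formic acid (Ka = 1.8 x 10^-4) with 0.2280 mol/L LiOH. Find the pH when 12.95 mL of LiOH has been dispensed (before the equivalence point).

Initial n(HCOOH) = 0.1855 x 0.02214 = 0.004107 mol.
n(LiOH) added = 0.2280 x 0.01295 = 0.002953 mol, converting that many moles of HCOOH to HCOO-.
Remaining n(HCOOH) = 0.001154 mol; n(HCOO-) = 0.002953 mol.
By Henderson-Hasselbalch, pH = pKa + log([A^-]/[HA]) = 3.74 + log(0.002953/0.001154) = 3.74 + (+0.41) = 4.15.

4.15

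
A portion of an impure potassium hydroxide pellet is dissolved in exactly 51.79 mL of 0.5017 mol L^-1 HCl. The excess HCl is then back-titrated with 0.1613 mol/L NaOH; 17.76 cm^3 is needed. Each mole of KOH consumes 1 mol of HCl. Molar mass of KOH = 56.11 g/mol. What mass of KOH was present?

Total n(HCl) added = 0.5017 x 0.05179 = 0.02598 mol.
n(NaOH) used = 0.1613 x 0.01776 = 0.002865 mol, which equals the excess n(HCl).
So n(HCl) consumed by the sample = 0.02598 - 0.002865 = 0.02312 mol.
n(KOH) = 0.02312 / 1 = 0.02312 mol.
mass = 0.02312 mol x 56.11 g/mol = 1.30 g.

1.30 g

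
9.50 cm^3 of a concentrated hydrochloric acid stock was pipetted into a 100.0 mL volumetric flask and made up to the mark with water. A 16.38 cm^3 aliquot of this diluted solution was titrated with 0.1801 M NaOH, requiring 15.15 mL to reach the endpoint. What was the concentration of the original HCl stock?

n(NaOH) = 0.1801 x 0.01515 = 0.002729 mol.
n(HCl) in the aliquot = 0.002729 mol.
[diluted HCl] = 0.002729 / 0.01638 = 0.1666 M.
Dilution factor = 100.0/9.500 = 10.53, so [stock] = 0.1666 x 10.53 = 1.75 M.

1.75 M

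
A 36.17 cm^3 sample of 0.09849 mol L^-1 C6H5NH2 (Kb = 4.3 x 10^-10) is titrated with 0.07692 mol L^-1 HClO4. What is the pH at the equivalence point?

3.00

n(C6H5NH2) = 0.09849 x 0.03617 = 0.003562 mol; V(HClO4) at equivalence = 0.003562/0.07692 = 0.04631 L.
At equivalence the base is fully converted to C6H5NH3+; total volume = 0.08248 L, so [C6H5NH3+] = 0.003562/0.08248 = 0.04319 M.
Ka(C6H5NH3+) = Kw/Kb = 1.0e-14 / 4.3 x 10^-10 = 2.33e-5.
[H^+] = sqrt(Ka x [C6H5NH3+]) = sqrt(2.33e-5 x 0.04319) = 0.00100 M.
pH = -log(0.00100) = 3.00.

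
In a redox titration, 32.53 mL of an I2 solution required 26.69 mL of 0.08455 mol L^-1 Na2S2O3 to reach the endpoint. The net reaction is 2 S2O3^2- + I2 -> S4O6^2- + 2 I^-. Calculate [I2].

n(Na2S2O3) = 0.08455 x 0.02669 = 0.002257 mol.
From the balanced equation, 2 mol Na2S2O3 reacts with 1 mol I2, so n(I2) = 0.002257 x 1/2 = 0.001128 mol.
[I2] = 0.001128 / 0.03253 L = 0.0347 M.

0.0347 M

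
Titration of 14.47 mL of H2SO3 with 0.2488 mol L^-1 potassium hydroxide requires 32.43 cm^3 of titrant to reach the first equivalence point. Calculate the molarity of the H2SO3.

0.558 M

n(KOH) = 0.2488 x 0.03243 = 0.008069 mol.
At the first equivalence point, 1 mol OH^- react per mol H2SO3, so n(H2SO3) = 0.008069 / 1 = 0.008069 mol.
[H2SO3] = 0.008069 / 0.01447 L = 0.558 M.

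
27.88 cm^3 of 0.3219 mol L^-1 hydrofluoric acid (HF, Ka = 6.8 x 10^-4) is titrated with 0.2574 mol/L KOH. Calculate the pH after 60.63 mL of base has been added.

n(acid) = 0.3219 x 0.02788 = 0.008975 mol; n(KOH) added = 0.2574 x 0.06063 = 0.01561 mol.
Base is in excess by 0.01561 - 0.008975 = 0.006632 mol in a total volume of 0.08851 L.
[OH^-] = 0.006632/0.08851 = 0.07492 M, so pOH = 1.13 and pH = 14.00 - 1.13 = 12.87.

12.87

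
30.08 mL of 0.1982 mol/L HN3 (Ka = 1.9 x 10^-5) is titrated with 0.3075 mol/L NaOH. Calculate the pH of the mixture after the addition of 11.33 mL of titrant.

Initial n(HN3) = 0.1982 x 0.03008 = 0.005962 mol.
n(NaOH) added = 0.3075 x 0.01133 = 0.003484 mol, converting that many moles of HN3 to N3-.
Remaining n(HN3) = 0.002478 mol; n(N3-) = 0.003484 mol.
By Henderson-Hasselbalch, pH = pKa + log([A^-]/[HA]) = 4.72 + log(0.003484/0.002478) = 4.72 + (+0.15) = 4.87.

4.87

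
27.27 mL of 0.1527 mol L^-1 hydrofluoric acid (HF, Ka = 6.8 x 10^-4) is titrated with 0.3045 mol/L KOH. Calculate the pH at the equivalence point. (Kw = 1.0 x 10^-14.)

8.09

n(HF) = 0.1527 x 0.02727 = 0.004164 mol; V(KOH) at equivalence = 0.004164/0.3045 = 0.01368 L.
At equivalence all the acid is converted to F-; total volume = 0.02727 + 0.01368 = 0.04095 L, so [F-] = 0.004164/0.04095 = 0.1017 M.
Kb = Kw/Ka = 1.0e-14 / 6.8 x 10^-4 = 1.47e-11.
[OH^-] = sqrt(Kb x [F-]) = sqrt(1.47e-11 x 0.1017) = 1.22e-6 M.
pOH = 5.91, so pH = 14.00 - 5.91 = 8.09.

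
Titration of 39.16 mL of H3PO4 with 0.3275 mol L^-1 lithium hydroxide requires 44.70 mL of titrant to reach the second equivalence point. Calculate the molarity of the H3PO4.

0.187 M

n(LiOH) = 0.3275 x 0.04470 = 0.01464 mol.
At the second equivalence point, 2 mol OH^- react per mol H3PO4, so n(H3PO4) = 0.01464 / 2 = 0.007320 mol.
[H3PO4] = 0.007320 / 0.03916 L = 0.187 M.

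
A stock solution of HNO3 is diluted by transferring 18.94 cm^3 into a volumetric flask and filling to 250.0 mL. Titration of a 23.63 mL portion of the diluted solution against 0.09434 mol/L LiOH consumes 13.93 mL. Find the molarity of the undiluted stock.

0.734 M

n(LiOH) = 0.09434 x 0.01393 = 0.001314 mol.
n(HNO3) in the aliquot = 0.001314 mol.
[diluted HNO3] = 0.001314 / 0.02363 = 0.05561 M.
Dilution factor = 250.0/18.94 = 13.20, so [stock] = 0.05561 x 13.20 = 0.734 M.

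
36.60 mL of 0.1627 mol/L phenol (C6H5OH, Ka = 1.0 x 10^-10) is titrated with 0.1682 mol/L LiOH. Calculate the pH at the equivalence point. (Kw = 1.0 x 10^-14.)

11.46

n(C6H5OH) = 0.1627 x 0.03660 = 0.005955 mol; V(LiOH) at equivalence = 0.005955/0.1682 = 0.03540 L.
At equivalence all the acid is converted to C6H5O-; total volume = 0.03660 + 0.03540 = 0.07200 L, so [C6H5O-] = 0.005955/0.07200 = 0.08270 M.
Kb = Kw/Ka = 1.0e-14 / 1.0 x 10^-10 = 0.000100.
[OH^-] = sqrt(Kb x [C6H5O-]) = sqrt(0.000100 x 0.08270) = 0.00288 M.
pOH = 2.54, so pH = 14.00 - 2.54 = 11.46.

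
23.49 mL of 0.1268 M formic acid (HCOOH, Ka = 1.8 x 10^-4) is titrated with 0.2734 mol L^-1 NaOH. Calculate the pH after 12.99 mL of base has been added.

12.20

n(acid) = 0.1268 x 0.02349 = 0.002979 mol; n(NaOH) added = 0.2734 x 0.01299 = 0.003551 mol.
Base is in excess by 0.003551 - 0.002979 = 0.0005729 mol in a total volume of 0.03648 L.
[OH^-] = 0.0005729/0.03648 = 0.01571 M, so pOH = 1.80 and pH = 14.00 - 1.80 = 12.20.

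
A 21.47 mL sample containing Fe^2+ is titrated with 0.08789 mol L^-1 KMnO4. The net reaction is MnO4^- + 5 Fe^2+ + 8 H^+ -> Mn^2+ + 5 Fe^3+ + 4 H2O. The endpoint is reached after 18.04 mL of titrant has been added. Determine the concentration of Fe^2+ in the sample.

0.369 M

n(KMnO4) = 0.08789 x 0.01804 = 0.001586 mol.
From the balanced equation, 1 mol KMnO4 reacts with 5 mol Fe^2+, so n(Fe^2+) = 0.001586 x 5/1 = 0.007928 mol.
[Fe^2+] = 0.007928 / 0.02147 L = 0.369 M.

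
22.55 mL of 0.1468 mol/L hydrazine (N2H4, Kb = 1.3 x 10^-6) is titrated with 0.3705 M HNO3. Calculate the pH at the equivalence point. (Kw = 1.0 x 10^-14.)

4.55

n(N2H4) = 0.1468 x 0.02255 = 0.003310 mol; V(HNO3) at equivalence = 0.003310/0.3705 = 0.008935 L.
At equivalence the base is fully converted to N2H5+; total volume = 0.03148 L, so [N2H5+] = 0.003310/0.03148 = 0.1051 M.
Ka(N2H5+) = Kw/Kb = 1.0e-14 / 1.3 x 10^-6 = 7.69e-9.
[H^+] = sqrt(Ka x [N2H5+]) = sqrt(7.69e-9 x 0.1051) = 2.84e-5 M.
pH = -log(2.84e-5) = 4.55.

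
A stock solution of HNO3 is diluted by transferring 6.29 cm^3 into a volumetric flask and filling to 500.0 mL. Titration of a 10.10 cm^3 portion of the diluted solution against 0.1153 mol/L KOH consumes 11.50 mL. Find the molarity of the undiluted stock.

n(KOH) = 0.1153 x 0.01150 = 0.001326 mol.
n(HNO3) in the aliquot = 0.001326 mol.
[diluted HNO3] = 0.001326 / 0.01010 = 0.1313 M.
Dilution factor = 500.0/6.290 = 79.49, so [stock] = 0.1313 x 79.49 = 10.4 M.

10.4 M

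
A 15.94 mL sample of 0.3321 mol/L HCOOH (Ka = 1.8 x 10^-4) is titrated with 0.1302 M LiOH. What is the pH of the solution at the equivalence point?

n(HCOOH) = 0.3321 x 0.01594 = 0.005294 mol; V(LiOH) at equivalence = 0.005294/0.1302 = 0.04066 L.
At equivalence all the acid is converted to HCOO-; total volume = 0.01594 + 0.04066 = 0.05660 L, so [HCOO-] = 0.005294/0.05660 = 0.09353 M.
Kb = Kw/Ka = 1.0e-14 / 1.8 x 10^-4 = 5.56e-11.
[OH^-] = sqrt(Kb x [HCOO-]) = sqrt(5.56e-11 x 0.09353) = 2.28e-6 M.
pOH = 5.64, so pH = 14.00 - 5.64 = 8.36.

8.36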